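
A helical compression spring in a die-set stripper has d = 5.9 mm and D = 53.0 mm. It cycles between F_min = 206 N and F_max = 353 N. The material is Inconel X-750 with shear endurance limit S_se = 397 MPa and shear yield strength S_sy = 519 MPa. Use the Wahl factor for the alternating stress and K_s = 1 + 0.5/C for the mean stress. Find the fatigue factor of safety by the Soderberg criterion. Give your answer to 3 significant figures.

C = D/d = 53.0/5.9 = 8.9831; K_W = (4C−1)/(4C−4)+0.615/C = 1.1624; K_s = 1+0.5/C = 1.0557
F_a = (F_max−F_min)/2 = 73.5 N; F_m = (F_max+F_min)/2 = 279.5 N
τ_a = K_W·8F_aD/(πd³) = 1.1624 × 48.3 = 56.144 MPa
τ_m = K_s·8F_mD/(πd³) = 1.0557 × 183.67 = 193.89 MPa
Soderberg: 1/n_f = τ_a/S_se + τ_m/S_sy = 56.144/397 + 193.89/519 = 0.14142 + 0.37359 = 0.51501
n_f = 1/0.51501 = 1.942

1.94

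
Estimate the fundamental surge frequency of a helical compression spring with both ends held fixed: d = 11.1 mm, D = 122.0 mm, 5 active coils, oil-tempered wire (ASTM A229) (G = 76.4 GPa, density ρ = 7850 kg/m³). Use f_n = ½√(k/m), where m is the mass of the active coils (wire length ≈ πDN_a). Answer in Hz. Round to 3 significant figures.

52.4 Hz

k = Gd⁴/(8D³N_a) = (76.4×10³)(11.1⁴)/(8·122.0³·5) = 15.968 N/mm = 15968 N/m
Wire length L = πDN_a = π·122.0·5 = 1916.4 mm
m = ρ·(πd²/4)·L = 7850 × 96.769×10⁻⁶ m² × 1.9164 m = 1.4557 kg
f_n = ½√(k/m) = 0.5·√(15968/1.4557) = 0.5·√(10969) = 52.366 Hz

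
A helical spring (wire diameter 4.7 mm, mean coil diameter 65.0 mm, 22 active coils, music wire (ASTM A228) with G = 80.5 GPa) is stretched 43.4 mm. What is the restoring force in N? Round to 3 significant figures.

k = Gd⁴/(8D³N_a) = (80.5×10³)(4.7⁴)/(8·65.0³·22) = 0.81271 N/mm
F = k·δ = 0.81271 × 43.4 = 35.272 N

35.3 N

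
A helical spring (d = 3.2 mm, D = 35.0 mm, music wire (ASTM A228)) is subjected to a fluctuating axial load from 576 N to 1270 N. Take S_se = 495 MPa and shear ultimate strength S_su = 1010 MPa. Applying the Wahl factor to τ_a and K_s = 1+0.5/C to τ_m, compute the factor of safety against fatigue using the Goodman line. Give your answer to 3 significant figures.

0.210

C = D/d = 35.0/3.2 = 10.9375; K_W = (4C−1)/(4C−4)+0.615/C = 1.1317; K_s = 1+0.5/C = 1.0457
F_a = (F_max−F_min)/2 = 347 N; F_m = (F_max+F_min)/2 = 923 N
τ_a = K_W·8F_aD/(πd³) = 1.1317 × 943.82 = 1068.1 MPa
τ_m = K_s·8F_mD/(πd³) = 1.0457 × 2510.5 = 2625.3 MPa
Goodman: 1/n_f = τ_a/S_se + τ_m/S_su = 1068.1/495 + 2625.3/1010 = 2.15781 + 2.59927 = 4.7571
n_f = 1/4.7571 = 0.2102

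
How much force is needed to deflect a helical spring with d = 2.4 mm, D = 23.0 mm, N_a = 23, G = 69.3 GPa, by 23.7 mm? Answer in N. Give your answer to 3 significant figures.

24.3 N

k = Gd⁴/(8D³N_a) = (69.3×10³)(2.4⁴)/(8·23.0³·23) = 1.027 N/mm
F = k·δ = 1.027 × 23.7 = 24.34 N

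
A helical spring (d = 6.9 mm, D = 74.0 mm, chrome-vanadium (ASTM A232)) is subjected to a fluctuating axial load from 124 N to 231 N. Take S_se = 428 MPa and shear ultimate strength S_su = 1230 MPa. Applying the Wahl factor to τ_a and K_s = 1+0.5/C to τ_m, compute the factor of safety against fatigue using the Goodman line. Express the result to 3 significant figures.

C = D/d = 74.0/6.9 = 10.7246; K_W = (4C−1)/(4C−4)+0.615/C = 1.1345; K_s = 1+0.5/C = 1.0466
F_a = (F_max−F_min)/2 = 53.5 N; F_m = (F_max+F_min)/2 = 177.5 N
τ_a = K_W·8F_aD/(πd³) = 1.1345 × 30.689 = 34.815 MPa
τ_m = K_s·8F_mD/(πd³) = 1.0466 × 101.82 = 106.56 MPa
Goodman: 1/n_f = τ_a/S_se + τ_m/S_su = 34.815/428 + 106.56/1230 = 0.08134 + 0.08664 = 0.16798
n_f = 1/0.16798 = 5.953

5.95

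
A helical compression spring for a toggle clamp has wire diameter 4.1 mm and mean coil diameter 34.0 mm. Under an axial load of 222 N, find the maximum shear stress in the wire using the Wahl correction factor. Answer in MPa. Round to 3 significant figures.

328 MPa

Spring index C = D/d = 34.0/4.1 = 8.2927
K_W = (4C−1)/(4C−4) + 0.615/C = 32.171/29.171 + 0.0742 = 1.1770
τ₀ = 8FD/(πd³) = 8·222·34.0/(π·4.1³) = 60384/216.52 = 278.88 MPa
τ_max = K·τ₀ = 1.1770 × 278.88 = 328.25 MPa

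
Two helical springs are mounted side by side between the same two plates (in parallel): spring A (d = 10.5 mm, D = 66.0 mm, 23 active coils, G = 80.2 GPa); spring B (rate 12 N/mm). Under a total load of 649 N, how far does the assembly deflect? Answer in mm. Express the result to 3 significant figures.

k_A = Gd⁴/(8D³N_a) = (80.2×10³)(10.5⁴)/(8·66.0³·23) = 18.428 N/mm
Parallel: k_eq = 18.428 + 12 = 30.428 N/mm
δ = F/k_eq = 649/30.428 = 21.329 mm

21.3 mm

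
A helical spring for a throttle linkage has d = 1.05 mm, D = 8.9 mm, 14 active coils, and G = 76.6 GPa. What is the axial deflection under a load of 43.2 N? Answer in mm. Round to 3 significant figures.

k = Gd⁴/(8D³N_a) = (76.6×10³)(1.05⁴)/(8·8.9³·14) = 1.1792 N/mm
δ = F/k = 43.2 / 1.1792 = 36.634 mm

36.6 mm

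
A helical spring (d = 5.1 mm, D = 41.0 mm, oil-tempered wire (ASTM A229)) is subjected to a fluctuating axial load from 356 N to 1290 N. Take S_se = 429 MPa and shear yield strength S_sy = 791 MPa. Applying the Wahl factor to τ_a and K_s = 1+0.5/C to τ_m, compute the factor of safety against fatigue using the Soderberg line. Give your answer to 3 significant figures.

C = D/d = 41.0/5.1 = 8.0392; K_W = (4C−1)/(4C−4)+0.615/C = 1.1830; K_s = 1+0.5/C = 1.0622
F_a = (F_max−F_min)/2 = 467 N; F_m = (F_max+F_min)/2 = 823 N
τ_a = K_W·8F_aD/(πd³) = 1.1830 × 367.56 = 434.84 MPa
τ_m = K_s·8F_mD/(πd³) = 1.0622 × 647.76 = 688.05 MPa
Soderberg: 1/n_f = τ_a/S_se + τ_m/S_sy = 434.84/429 + 688.05/791 = 1.01362 + 0.86984 = 1.8835
n_f = 1/1.8835 = 0.5309

0.531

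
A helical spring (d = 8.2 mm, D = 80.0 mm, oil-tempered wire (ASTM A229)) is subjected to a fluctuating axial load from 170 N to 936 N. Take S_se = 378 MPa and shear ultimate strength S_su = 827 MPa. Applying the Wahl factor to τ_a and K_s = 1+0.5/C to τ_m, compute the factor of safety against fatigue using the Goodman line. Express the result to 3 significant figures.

1.45

C = D/d = 80.0/8.2 = 9.7561; K_W = (4C−1)/(4C−4)+0.615/C = 1.1487; K_s = 1+0.5/C = 1.0513
F_a = (F_max−F_min)/2 = 383 N; F_m = (F_max+F_min)/2 = 553 N
τ_a = K_W·8F_aD/(πd³) = 1.1487 × 141.51 = 162.55 MPa
τ_m = K_s·8F_mD/(πd³) = 1.0513 × 204.32 = 214.79 MPa
Goodman: 1/n_f = τ_a/S_se + τ_m/S_su = 162.55/378 + 214.79/827 = 0.43003 + 0.25973 = 0.68976
n_f = 1/0.68976 = 1.45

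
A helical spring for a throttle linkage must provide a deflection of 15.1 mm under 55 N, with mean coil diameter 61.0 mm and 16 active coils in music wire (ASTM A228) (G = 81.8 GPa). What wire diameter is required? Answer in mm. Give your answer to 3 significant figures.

6.00 mm

Required rate k = F/δ = 55/15.1 = 3.6424 N/mm
d = (8D³N_a·k / G)^(1/4) = (8·61.0³·16·3.6424 / (81.8×10³))^0.25
  = (1293.7)^0.25 = 5.9973 mm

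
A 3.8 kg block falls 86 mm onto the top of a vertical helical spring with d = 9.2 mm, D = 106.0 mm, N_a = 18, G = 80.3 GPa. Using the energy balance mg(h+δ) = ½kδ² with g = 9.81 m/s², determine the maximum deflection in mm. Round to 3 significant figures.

56.2 mm

k = Gd⁴/(8D³N_a) = (80.3×10³)(9.2⁴)/(8·106.0³·18) = 3.3542 N/mm
W = mg = 3.8 × 9.81 = 37.278 N
½kδ² − Wδ − Wh = 0 → δ = (W + √(W² + 2kWh))/k
δ = (37.278 + √(1389.6 + 21506.4))/3.3542 = (37.278 + 151.31)/3.3542 = 56.226 mm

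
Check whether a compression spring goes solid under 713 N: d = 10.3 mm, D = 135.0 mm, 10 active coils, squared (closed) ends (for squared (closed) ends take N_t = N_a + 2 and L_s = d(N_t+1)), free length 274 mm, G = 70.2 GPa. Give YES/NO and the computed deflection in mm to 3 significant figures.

k = Gd⁴/(8D³N_a) = (70.2×10³)(10.3⁴)/(8·135.0³·10) = 4.0142 N/mm
N_t = 12; L_s = 10.3·13 = 133.9 mm; δ_solid = L₀ − L_s = 274 − 133.9 = 140.1 mm
δ = F/k = 713/4.0142 = 177.62 mm
δ ≥ δ_solid → spring goes solid

YES, δ = 178 mm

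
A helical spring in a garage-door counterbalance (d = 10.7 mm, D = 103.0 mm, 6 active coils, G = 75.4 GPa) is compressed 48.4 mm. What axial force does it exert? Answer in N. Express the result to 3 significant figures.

k = Gd⁴/(8D³N_a) = (75.4×10³)(10.7⁴)/(8·103.0³·6) = 18.843 N/mm
F = k·δ = 18.843 × 48.4 = 912.01 N

912 N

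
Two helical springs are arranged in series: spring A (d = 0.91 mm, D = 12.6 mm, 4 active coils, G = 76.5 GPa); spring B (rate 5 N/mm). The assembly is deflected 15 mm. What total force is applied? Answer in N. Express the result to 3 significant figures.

10.6 N

k_A = Gd⁴/(8D³N_a) = (76.5×10³)(0.91⁴)/(8·12.6³·4) = 0.81953 N/mm
Series: 1/k_eq = 1/0.81953 + 1/5 = 1.4202; k_eq = 0.70412 N/mm
F = k_eq·δ = 0.70412·15 = 10.562 N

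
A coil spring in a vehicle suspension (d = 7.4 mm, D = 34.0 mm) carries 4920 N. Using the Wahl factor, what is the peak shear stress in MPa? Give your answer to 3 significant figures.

1410 MPa

Spring index C = D/d = 34.0/7.4 = 4.5946
K_W = (4C−1)/(4C−4) + 0.615/C = 17.378/14.378 + 0.1339 = 1.3425
τ₀ = 8FD/(πd³) = 8·4920·34.0/(π·7.4³) = 1.33824e+06/1273 = 1051.2 MPa
τ_max = K·τ₀ = 1.3425 × 1051.2 = 1411.2 MPa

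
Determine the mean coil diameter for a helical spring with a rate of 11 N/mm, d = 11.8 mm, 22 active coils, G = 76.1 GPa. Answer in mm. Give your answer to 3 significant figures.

91.3 mm

D = (Gd⁴/(8N_a·k))^(1/3) = (76.1×10³·11.8⁴/(8·22·11))^(1/3)
  = (762092)^(1/3) = 91.3417 mm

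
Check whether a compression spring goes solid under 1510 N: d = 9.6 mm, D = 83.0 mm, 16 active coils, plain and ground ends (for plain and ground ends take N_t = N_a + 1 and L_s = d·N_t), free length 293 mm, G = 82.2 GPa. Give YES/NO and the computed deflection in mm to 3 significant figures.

k = Gd⁴/(8D³N_a) = (82.2×10³)(9.6⁴)/(8·83.0³·16) = 9.5392 N/mm
N_t = 17; L_s = 9.6·17 = 163.2 mm; δ_solid = L₀ − L_s = 293 − 163.2 = 129.8 mm
δ = F/k = 1510/9.5392 = 158.29 mm
δ ≥ δ_solid → spring goes solid

YES, δ = 158 mm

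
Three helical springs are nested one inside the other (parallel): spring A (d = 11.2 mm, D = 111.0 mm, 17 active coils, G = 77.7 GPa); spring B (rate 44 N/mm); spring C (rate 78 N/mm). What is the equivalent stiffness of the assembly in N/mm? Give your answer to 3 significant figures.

k_A = Gd⁴/(8D³N_a) = (77.7×10³)(11.2⁴)/(8·111.0³·17) = 6.5733 N/mm
Parallel: k_eq = 6.5733 + 44 + 78 = 128.57 N/mm

129 N/mm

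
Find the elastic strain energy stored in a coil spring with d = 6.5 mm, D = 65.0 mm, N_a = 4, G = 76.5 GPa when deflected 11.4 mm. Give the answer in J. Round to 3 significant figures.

1.01 J

k = Gd⁴/(8D³N_a) = (76.5×10³)(6.5⁴)/(8·65.0³·4) = 15.539 N/mm
U = ½kδ² = 0.5 × 15.539 × 11.4² = 1009.7 N·mm = 1.0097 J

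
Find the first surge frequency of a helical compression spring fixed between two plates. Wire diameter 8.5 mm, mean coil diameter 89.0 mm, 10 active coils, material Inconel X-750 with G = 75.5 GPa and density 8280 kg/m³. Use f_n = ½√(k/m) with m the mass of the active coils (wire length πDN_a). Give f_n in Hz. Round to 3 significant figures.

k = Gd⁴/(8D³N_a) = (75.5×10³)(8.5⁴)/(8·89.0³·10) = 6.9882 N/mm = 6988.2 N/m
Wire length L = πDN_a = π·89.0·10 = 2796 mm
m = ρ·(πd²/4)·L = 8280 × 56.745×10⁻⁶ m² × 2.796 m = 1.3137 kg
f_n = ½√(k/m) = 0.5·√(6988.2/1.3137) = 0.5·√(5319.4) = 36.467 Hz

36.5 Hz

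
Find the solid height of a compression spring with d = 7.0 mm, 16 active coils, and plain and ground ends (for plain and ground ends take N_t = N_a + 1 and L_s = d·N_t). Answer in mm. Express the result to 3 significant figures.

119 mm

plain and ground ends: N_t = N_a + 1 = 16 + 1 = 17
L_s = d·N_t = 7.0 × 17 = 119 mm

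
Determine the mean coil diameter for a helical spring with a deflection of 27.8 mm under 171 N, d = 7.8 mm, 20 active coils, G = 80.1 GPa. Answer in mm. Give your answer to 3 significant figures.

Required rate k = F/δ = 171/27.8 = 6.1511 N/mm
D = (Gd⁴/(8N_a·k))^(1/3) = (80.1×10³·7.8⁴/(8·20·6.1511))^(1/3)
  = (301259)^(1/3) = 67.0368 mm

67.0 mm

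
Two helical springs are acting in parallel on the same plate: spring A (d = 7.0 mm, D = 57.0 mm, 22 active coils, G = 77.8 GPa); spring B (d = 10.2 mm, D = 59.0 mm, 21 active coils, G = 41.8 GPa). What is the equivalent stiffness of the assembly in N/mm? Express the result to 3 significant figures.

18.8 N/mm

k_A = Gd⁴/(8D³N_a) = (77.8×10³)(7.0⁴)/(8·57.0³·22) = 5.7311 N/mm
k_B = Gd⁴/(8D³N_a) = (41.8×10³)(10.2⁴)/(8·59.0³·21) = 13.113 N/mm
Parallel: k_eq = 5.7311 + 13.113 = 18.844 N/mm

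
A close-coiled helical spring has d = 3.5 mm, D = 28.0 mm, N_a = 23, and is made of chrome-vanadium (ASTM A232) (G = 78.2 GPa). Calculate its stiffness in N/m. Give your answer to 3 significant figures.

k = Gd⁴/(8D³N_a) = (78.2×10³ × 3.5⁴) / (8 × 28.0³ × 23)
  = 1.17349e+07 / 4.03917e+06 = 2.9053 N/mm = 2905.3 N/m

2910 N/m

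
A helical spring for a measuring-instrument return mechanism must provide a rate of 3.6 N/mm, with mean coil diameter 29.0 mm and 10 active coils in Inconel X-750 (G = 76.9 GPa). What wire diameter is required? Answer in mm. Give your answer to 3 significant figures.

3.09 mm

d = (8D³N_a·k / G)^(1/4) = (8·29.0³·10·3.6 / (76.9×10³))^0.25
  = (91.34)^0.25 = 3.0915 mm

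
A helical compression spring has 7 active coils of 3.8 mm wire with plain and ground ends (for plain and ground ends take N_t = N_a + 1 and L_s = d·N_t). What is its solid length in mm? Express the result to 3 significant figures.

plain and ground ends: N_t = N_a + 1 = 7 + 1 = 8
L_s = d·N_t = 3.8 × 8 = 30.4 mm

30.4 mm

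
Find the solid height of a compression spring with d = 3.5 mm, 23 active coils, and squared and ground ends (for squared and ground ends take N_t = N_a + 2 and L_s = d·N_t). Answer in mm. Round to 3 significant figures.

squared and ground ends: N_t = N_a + 2 = 23 + 2 = 25
L_s = d·N_t = 3.5 × 25 = 87.5 mm

87.5 mm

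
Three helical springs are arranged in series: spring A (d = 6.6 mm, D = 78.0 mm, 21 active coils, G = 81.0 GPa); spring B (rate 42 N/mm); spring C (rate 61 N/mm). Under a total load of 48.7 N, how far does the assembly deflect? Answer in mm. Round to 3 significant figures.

27.2 mm

k_A = Gd⁴/(8D³N_a) = (81.0×10³)(6.6⁴)/(8·78.0³·21) = 1.9278 N/mm
Series: 1/k_eq = 1/1.9278 + 1/42 + 1/61 = 0.55892; k_eq = 1.7892 N/mm
δ = F/k_eq = 48.7/1.7892 = 27.22 mm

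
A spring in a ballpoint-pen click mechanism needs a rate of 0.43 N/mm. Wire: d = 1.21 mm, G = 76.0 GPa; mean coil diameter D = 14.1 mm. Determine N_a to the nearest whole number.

N_a = Gd⁴/(8D³k) = (76.0×10³ × 1.21⁴)/(8 × 14.1³ × 0.43)
    = 162913 / 9643.08 = 16.89 → 17 coils

17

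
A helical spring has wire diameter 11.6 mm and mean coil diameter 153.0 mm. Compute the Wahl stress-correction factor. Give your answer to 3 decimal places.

C = D/d = 153.0/11.6 = 13.1897
K_W = (4C−1)/(4C−4) + 0.615/C = 51.759/48.759 + 0.0466 = 1.1082

1.108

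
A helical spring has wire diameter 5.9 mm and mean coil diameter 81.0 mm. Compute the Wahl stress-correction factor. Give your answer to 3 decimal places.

1.104

C = D/d = 81.0/5.9 = 13.7288
K_W = (4C−1)/(4C−4) + 0.615/C = 53.915/50.915 + 0.0448 = 1.1037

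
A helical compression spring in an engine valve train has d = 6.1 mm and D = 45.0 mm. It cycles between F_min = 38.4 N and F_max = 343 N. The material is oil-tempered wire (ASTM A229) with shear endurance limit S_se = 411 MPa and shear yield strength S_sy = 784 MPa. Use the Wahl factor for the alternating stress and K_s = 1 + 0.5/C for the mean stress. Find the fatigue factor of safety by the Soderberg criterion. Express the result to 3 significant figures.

C = D/d = 45.0/6.1 = 7.3770; K_W = (4C−1)/(4C−4)+0.615/C = 1.2010; K_s = 1+0.5/C = 1.0678
F_a = (F_max−F_min)/2 = 152.3 N; F_m = (F_max+F_min)/2 = 190.7 N
τ_a = K_W·8F_aD/(πd³) = 1.2010 × 76.889 = 92.342 MPa
τ_m = K_s·8F_mD/(πd³) = 1.0678 × 96.275 = 102.8 MPa
Soderberg: 1/n_f = τ_a/S_se + τ_m/S_sy = 92.342/411 + 102.8/784 = 0.22468 + 0.13112 = 0.3558
n_f = 1/0.3558 = 2.811

2.81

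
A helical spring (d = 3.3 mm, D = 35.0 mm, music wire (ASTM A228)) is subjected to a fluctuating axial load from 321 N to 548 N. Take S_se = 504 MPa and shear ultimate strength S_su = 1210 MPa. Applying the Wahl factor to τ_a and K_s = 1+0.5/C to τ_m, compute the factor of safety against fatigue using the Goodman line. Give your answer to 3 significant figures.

0.638

C = D/d = 35.0/3.3 = 10.6061; K_W = (4C−1)/(4C−4)+0.615/C = 1.1361; K_s = 1+0.5/C = 1.0471
F_a = (F_max−F_min)/2 = 113.5 N; F_m = (F_max+F_min)/2 = 434.5 N
τ_a = K_W·8F_aD/(πd³) = 1.1361 × 281.49 = 319.79 MPa
τ_m = K_s·8F_mD/(πd³) = 1.0471 × 1077.6 = 1128.4 MPa
Goodman: 1/n_f = τ_a/S_se + τ_m/S_su = 319.79/504 + 1128.4/1210 = 0.63450 + 0.93256 = 1.5671
n_f = 1/1.5671 = 0.6381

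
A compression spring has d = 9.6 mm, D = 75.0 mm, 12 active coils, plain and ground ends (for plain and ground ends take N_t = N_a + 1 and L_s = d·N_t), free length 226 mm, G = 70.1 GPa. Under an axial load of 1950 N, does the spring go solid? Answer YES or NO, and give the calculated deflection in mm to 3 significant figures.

k = Gd⁴/(8D³N_a) = (70.1×10³)(9.6⁴)/(8·75.0³·12) = 14.701 N/mm
N_t = 13; L_s = 9.6·13 = 124.8 mm; δ_solid = L₀ − L_s = 226 − 124.8 = 101.2 mm
δ = F/k = 1950/14.701 = 132.64 mm
δ ≥ δ_solid → spring goes solid

YES, δ = 133 mm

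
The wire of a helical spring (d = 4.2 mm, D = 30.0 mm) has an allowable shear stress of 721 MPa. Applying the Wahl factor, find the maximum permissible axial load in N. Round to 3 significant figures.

579 N

C = D/d = 30.0/4.2 = 7.1429
K_W = (4C−1)/(4C−4) + 0.615/C = 27.571/24.571 + 0.0861 = 1.2082
τ_max = K·8FD/(πd³) → F_max = τ_allow·πd³/(8DK)
F_max = 721·π·4.2³/(8·30.0·1.2082) = 1.6782e+05/289.97 = 578.74 N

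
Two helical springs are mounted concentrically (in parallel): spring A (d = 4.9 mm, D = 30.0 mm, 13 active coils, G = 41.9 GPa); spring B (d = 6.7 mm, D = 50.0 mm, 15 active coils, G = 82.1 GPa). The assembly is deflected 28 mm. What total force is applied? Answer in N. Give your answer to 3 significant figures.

k_A = Gd⁴/(8D³N_a) = (41.9×10³)(4.9⁴)/(8·30.0³·13) = 8.602 N/mm
k_B = Gd⁴/(8D³N_a) = (82.1×10³)(6.7⁴)/(8·50.0³·15) = 11.029 N/mm
Parallel: k_eq = 8.602 + 11.029 = 19.631 N/mm
F = k_eq·δ = 19.631·28 = 549.68 N

550 N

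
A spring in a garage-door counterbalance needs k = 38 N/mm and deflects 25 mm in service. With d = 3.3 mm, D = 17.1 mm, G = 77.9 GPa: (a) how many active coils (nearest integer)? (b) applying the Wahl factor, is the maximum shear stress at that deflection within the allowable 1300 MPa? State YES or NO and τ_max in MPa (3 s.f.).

N_a = Gd⁴/(8D³k) = (77.9×10³)(3.3⁴)/(8·17.1³·38) = 6.078 → N_a = 6
Actual rate k = Gd⁴/(8D³·6) = 38.491 N/mm
Working load F = kδ = 38.491·25 = 962.28 N
C = 17.1/3.3 = 5.1818; K_W = (4C−1)/(4C−4)+0.615/C = 1.2980
τ_max = K_W·8FD/(πd³) = 1.2980·1166 = 1513.5 MPa
τ_max > 1300 MPa → exceeds allowable

(a) 6 coils; (b) NO, τ_max = 1510 MPa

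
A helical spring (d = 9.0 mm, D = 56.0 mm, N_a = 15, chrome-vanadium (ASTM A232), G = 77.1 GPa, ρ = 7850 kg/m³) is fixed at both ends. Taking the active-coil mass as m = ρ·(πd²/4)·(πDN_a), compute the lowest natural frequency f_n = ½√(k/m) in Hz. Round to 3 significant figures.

67.5 Hz

k = Gd⁴/(8D³N_a) = (77.1×10³)(9.0⁴)/(8·56.0³·15) = 24.004 N/mm = 24004 N/m
Wire length L = πDN_a = π·56.0·15 = 2638.9 mm
m = ρ·(πd²/4)·L = 7850 × 63.617×10⁻⁶ m² × 2.6389 m = 1.3179 kg
f_n = ½√(k/m) = 0.5·√(24004/1.3179) = 0.5·√(18214) = 67.48 Hz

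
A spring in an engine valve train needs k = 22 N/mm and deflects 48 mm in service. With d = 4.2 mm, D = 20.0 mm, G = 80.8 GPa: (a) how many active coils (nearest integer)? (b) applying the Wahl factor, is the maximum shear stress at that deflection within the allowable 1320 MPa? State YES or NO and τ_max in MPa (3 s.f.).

N_a = Gd⁴/(8D³k) = (80.8×10³)(4.2⁴)/(8·20.0³·22) = 17.86 → N_a = 18
Actual rate k = Gd⁴/(8D³·18) = 21.825 N/mm
Working load F = kδ = 21.825·48 = 1047.6 N
C = 20.0/4.2 = 4.7619; K_W = (4C−1)/(4C−4)+0.615/C = 1.3285
τ_max = K_W·8FD/(πd³) = 1.3285·720.14 = 956.72 MPa
τ_max ≤ 1320 MPa → acceptable

(a) 18 coils; (b) YES, τ_max = 957 MPa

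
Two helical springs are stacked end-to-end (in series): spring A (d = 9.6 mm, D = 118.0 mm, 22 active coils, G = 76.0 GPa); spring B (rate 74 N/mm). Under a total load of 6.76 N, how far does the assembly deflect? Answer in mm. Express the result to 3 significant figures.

k_A = Gd⁴/(8D³N_a) = (76.0×10³)(9.6⁴)/(8·118.0³·22) = 2.2322 N/mm
Series: 1/k_eq = 1/2.2322 + 1/74 = 0.4615; k_eq = 2.1669 N/mm
δ = F/k_eq = 6.76/2.1669 = 3.1197 mm

3.12 mm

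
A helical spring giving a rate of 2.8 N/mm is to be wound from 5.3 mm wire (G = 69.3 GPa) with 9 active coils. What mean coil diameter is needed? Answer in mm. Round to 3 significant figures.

D = (Gd⁴/(8N_a·k))^(1/3) = (69.3×10³·5.3⁴/(8·9·2.8))^(1/3)
  = (271235)^(1/3) = 64.7315 mm

64.7 mm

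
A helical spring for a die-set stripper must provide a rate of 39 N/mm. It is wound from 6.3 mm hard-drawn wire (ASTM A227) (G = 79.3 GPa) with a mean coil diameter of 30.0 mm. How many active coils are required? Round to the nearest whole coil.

15

N_a = Gd⁴/(8D³k) = (79.3×10³ × 6.3⁴)/(8 × 30.0³ × 39)
    = 1.24921e+08 / 8.424e+06 = 14.83 → 15 coils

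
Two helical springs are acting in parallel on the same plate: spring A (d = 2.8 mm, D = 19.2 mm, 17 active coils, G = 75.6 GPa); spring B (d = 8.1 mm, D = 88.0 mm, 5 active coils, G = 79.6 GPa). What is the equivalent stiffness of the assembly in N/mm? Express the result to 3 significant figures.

k_A = Gd⁴/(8D³N_a) = (75.6×10³)(2.8⁴)/(8·19.2³·17) = 4.8274 N/mm
k_B = Gd⁴/(8D³N_a) = (79.6×10³)(8.1⁴)/(8·88.0³·5) = 12.57 N/mm
Parallel: k_eq = 4.8274 + 12.57 = 17.398 N/mm

17.4 N/mm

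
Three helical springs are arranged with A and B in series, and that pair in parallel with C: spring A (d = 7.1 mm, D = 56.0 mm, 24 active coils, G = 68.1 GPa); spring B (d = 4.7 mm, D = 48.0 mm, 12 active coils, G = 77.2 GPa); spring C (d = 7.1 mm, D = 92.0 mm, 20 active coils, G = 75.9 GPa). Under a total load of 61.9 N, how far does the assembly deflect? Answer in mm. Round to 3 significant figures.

k_A = Gd⁴/(8D³N_a) = (68.1×10³)(7.1⁴)/(8·56.0³·24) = 5.1323 N/mm
k_B = Gd⁴/(8D³N_a) = (77.2×10³)(4.7⁴)/(8·48.0³·12) = 3.5482 N/mm
k_C = Gd⁴/(8D³N_a) = (75.9×10³)(7.1⁴)/(8·92.0³·20) = 1.5481 N/mm
Springs A,B series: k_AB = 1/(1/5.1323+1/3.5482) = 2.0979 N/mm; parallel with C: k_eq = 2.0979+1.5481 = 3.646 N/mm
δ = F/k_eq = 61.9/3.646 = 16.978 mm

17.0 mm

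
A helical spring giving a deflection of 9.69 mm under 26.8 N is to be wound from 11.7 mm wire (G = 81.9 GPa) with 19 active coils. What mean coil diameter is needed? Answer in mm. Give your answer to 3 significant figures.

Required rate k = F/δ = 26.8/9.69 = 2.7657 N/mm
D = (Gd⁴/(8N_a·k))^(1/3) = (81.9×10³·11.7⁴/(8·19·2.7657))^(1/3)
  = (3.65067e+06)^(1/3) = 153.9776 mm

154 mm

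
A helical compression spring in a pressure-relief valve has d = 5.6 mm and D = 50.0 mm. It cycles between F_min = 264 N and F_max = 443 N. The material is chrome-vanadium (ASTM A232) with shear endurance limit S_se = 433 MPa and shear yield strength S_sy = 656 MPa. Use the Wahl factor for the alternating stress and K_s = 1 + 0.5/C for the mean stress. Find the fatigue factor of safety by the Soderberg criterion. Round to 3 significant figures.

C = D/d = 50.0/5.6 = 8.9286; K_W = (4C−1)/(4C−4)+0.615/C = 1.1635; K_s = 1+0.5/C = 1.0560
F_a = (F_max−F_min)/2 = 89.5 N; F_m = (F_max+F_min)/2 = 353.5 N
τ_a = K_W·8F_aD/(πd³) = 1.1635 × 64.889 = 75.496 MPa
τ_m = K_s·8F_mD/(πd³) = 1.0560 × 256.29 = 270.64 MPa
Soderberg: 1/n_f = τ_a/S_se + τ_m/S_sy = 75.496/433 + 270.64/656 = 0.17436 + 0.41257 = 0.58692
n_f = 1/0.58692 = 1.704

1.70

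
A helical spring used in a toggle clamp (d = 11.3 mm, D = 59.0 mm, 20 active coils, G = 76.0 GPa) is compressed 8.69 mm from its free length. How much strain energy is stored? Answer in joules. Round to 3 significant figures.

1.42 J

k = Gd⁴/(8D³N_a) = (76.0×10³)(11.3⁴)/(8·59.0³·20) = 37.71 N/mm
U = ½kδ² = 0.5 × 37.71 × 8.69² = 1423.8 N·mm = 1.4238 J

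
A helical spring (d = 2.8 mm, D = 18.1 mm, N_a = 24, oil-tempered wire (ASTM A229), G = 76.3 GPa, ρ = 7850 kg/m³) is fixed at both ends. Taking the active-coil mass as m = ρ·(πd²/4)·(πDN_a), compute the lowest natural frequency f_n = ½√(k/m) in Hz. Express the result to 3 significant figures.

125 Hz

k = Gd⁴/(8D³N_a) = (76.3×10³)(2.8⁴)/(8·18.1³·24) = 4.1193 N/mm = 4119.3 N/m
Wire length L = πDN_a = π·18.1·24 = 1364.7 mm
m = ρ·(πd²/4)·L = 7850 × 6.1575×10⁻⁶ m² × 1.3647 m = 0.065965 kg
f_n = ½√(k/m) = 0.5·√(4119.3/0.065965) = 0.5·√(62446) = 124.95 Hz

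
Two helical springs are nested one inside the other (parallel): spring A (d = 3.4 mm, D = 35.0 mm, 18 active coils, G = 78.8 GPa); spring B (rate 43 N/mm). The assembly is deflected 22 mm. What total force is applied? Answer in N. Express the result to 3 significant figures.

984 N

k_A = Gd⁴/(8D³N_a) = (78.8×10³)(3.4⁴)/(8·35.0³·18) = 1.7056 N/mm
Parallel: k_eq = 1.7056 + 43 = 44.706 N/mm
F = k_eq·δ = 44.706·22 = 983.52 N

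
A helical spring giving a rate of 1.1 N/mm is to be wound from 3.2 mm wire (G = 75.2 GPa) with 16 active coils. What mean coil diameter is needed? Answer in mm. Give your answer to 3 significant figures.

38.3 mm

D = (Gd⁴/(8N_a·k))^(1/3) = (75.2×10³·3.2⁴/(8·16·1.1))^(1/3)
  = (56003.5)^(1/3) = 38.2594 mm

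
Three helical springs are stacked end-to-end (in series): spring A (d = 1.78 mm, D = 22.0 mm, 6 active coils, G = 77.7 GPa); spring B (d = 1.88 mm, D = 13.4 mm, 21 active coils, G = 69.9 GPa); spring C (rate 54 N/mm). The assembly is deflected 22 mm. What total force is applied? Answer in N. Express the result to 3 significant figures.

19.4 N

k_A = Gd⁴/(8D³N_a) = (77.7×10³)(1.78⁴)/(8·22.0³·6) = 1.5261 N/mm
k_B = Gd⁴/(8D³N_a) = (69.9×10³)(1.88⁴)/(8·13.4³·21) = 2.1602 N/mm
Series: 1/k_eq = 1/1.5261 + 1/2.1602 + 1/54 = 1.1367; k_eq = 0.87974 N/mm
F = k_eq·δ = 0.87974·22 = 19.354 N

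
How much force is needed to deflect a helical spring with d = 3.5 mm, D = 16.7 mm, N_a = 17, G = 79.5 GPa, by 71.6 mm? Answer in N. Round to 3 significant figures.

k = Gd⁴/(8D³N_a) = (79.5×10³)(3.5⁴)/(8·16.7³·17) = 18.834 N/mm
F = k·δ = 18.834 × 71.6 = 1348.5 N

1350 N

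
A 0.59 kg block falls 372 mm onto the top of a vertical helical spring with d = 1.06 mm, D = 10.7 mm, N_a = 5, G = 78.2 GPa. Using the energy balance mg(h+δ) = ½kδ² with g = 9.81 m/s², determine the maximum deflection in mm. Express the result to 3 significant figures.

49.2 mm

k = Gd⁴/(8D³N_a) = (78.2×10³)(1.06⁴)/(8·10.7³·5) = 2.0147 N/mm
W = mg = 0.59 × 9.81 = 5.7879 N
½kδ² − Wδ − Wh = 0 → δ = (W + √(W² + 2kWh))/k
δ = (5.7879 + √(33.5 + 8675.87))/2.0147 = (5.7879 + 93.324)/2.0147 = 49.193 mm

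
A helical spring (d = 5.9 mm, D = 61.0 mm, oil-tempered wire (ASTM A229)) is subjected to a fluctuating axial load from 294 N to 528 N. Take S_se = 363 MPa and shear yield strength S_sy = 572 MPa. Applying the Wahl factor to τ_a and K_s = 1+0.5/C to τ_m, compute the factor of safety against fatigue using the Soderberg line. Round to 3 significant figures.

C = D/d = 61.0/5.9 = 10.3390; K_W = (4C−1)/(4C−4)+0.615/C = 1.1398; K_s = 1+0.5/C = 1.0484
F_a = (F_max−F_min)/2 = 117 N; F_m = (F_max+F_min)/2 = 411 N
τ_a = K_W·8F_aD/(πd³) = 1.1398 × 88.491 = 100.86 MPa
τ_m = K_s·8F_mD/(πd³) = 1.0484 × 310.85 = 325.89 MPa
Soderberg: 1/n_f = τ_a/S_se + τ_m/S_sy = 100.86/363 + 325.89/572 = 0.27786 + 0.56973 = 0.84759
n_f = 1/0.84759 = 1.18

1.18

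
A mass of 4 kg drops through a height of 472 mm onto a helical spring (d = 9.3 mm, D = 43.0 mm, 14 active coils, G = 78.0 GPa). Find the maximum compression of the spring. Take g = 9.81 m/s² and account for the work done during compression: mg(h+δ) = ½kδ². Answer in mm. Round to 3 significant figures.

k = Gd⁴/(8D³N_a) = (78.0×10³)(9.3⁴)/(8·43.0³·14) = 65.524 N/mm
W = mg = 4 × 9.81 = 39.24 N
½kδ² − Wδ − Wh = 0 → δ = (W + √(W² + 2kWh))/k
δ = (39.24 + √(1539.8 + 2.42719e+06))/65.524 = (39.24 + 1558.4)/65.524 = 24.383 mm

24.4 mm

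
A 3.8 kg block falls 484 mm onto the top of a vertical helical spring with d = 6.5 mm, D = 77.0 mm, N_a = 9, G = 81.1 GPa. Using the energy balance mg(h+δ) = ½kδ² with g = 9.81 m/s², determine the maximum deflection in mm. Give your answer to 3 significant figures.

k = Gd⁴/(8D³N_a) = (81.1×10³)(6.5⁴)/(8·77.0³·9) = 4.4042 N/mm
W = mg = 3.8 × 9.81 = 37.278 N
½kδ² − Wδ − Wh = 0 → δ = (W + √(W² + 2kWh))/k
δ = (37.278 + √(1389.6 + 158927))/4.4042 = (37.278 + 400.4)/4.4042 = 99.376 mm

99.4 mm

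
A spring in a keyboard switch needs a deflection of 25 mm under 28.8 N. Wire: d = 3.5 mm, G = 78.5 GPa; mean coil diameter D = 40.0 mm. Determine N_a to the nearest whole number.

Required rate k = F/δ = 28.8/25 = 1.152 N/mm
N_a = Gd⁴/(8D³k) = (78.5×10³ × 3.5⁴)/(8 × 40.0³ × 1.152)
    = 1.17799e+07 / 589824 = 19.97 → 20 coils

20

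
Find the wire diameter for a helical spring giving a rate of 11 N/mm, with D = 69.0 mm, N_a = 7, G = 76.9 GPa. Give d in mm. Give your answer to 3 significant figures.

d = (8D³N_a·k / G)^(1/4) = (8·69.0³·7·11 / (76.9×10³))^0.25
  = (2631.5)^0.25 = 7.1623 mm

7.16 mm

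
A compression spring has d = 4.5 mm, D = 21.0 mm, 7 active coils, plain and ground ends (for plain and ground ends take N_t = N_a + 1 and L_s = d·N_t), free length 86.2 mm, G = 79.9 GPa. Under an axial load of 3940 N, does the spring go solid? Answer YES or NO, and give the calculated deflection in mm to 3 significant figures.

YES, δ = 62.4 mm

k = Gd⁴/(8D³N_a) = (79.9×10³)(4.5⁴)/(8·21.0³·7) = 63.176 N/mm
N_t = 8; L_s = 4.5·8 = 36 mm; δ_solid = L₀ − L_s = 86.2 − 36 = 50.2 mm
δ = F/k = 3940/63.176 = 62.366 mm
δ ≥ δ_solid → spring goes solid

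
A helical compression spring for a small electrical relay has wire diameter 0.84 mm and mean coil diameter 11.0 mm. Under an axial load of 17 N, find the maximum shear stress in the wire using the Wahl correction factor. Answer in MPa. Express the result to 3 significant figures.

891 MPa

Spring index C = D/d = 11.0/0.84 = 13.0952
K_W = (4C−1)/(4C−4) + 0.615/C = 51.381/48.381 + 0.0470 = 1.1090
τ₀ = 8FD/(πd³) = 8·17·11.0/(π·0.84³) = 1496/1.862 = 803.42 MPa
τ_max = K·τ₀ = 1.1090 × 803.42 = 890.97 MPa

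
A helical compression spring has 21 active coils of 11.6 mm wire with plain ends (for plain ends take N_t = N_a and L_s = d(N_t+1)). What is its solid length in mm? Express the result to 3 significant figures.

255 mm

plain ends: N_t = N_a = 21
L_s = d·(N_t+1) = 11.6 × 22 = 255.2 mm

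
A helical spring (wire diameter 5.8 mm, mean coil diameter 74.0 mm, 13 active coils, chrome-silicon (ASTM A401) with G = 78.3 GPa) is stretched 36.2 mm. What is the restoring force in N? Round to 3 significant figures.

76.1 N

k = Gd⁴/(8D³N_a) = (78.3×10³)(5.8⁴)/(8·74.0³·13) = 2.1025 N/mm
F = k·δ = 2.1025 × 36.2 = 76.112 N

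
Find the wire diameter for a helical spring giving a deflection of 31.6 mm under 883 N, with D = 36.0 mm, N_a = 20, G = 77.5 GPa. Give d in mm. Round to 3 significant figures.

7.20 mm

Required rate k = F/δ = 883/31.6 = 27.943 N/mm
d = (8D³N_a·k / G)^(1/4) = (8·36.0³·20·27.943 / (77.5×10³))^0.25
  = (2691.5)^0.25 = 7.2028 mm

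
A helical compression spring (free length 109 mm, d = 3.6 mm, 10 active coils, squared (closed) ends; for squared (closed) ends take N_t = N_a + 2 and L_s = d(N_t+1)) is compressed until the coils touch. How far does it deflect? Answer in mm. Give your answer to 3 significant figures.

N_t = 12; L_s = 3.6·13 = 46.8 mm
δ_solid = L₀ − L_s = 109 − 46.8 = 62.2 mm

62.2 mm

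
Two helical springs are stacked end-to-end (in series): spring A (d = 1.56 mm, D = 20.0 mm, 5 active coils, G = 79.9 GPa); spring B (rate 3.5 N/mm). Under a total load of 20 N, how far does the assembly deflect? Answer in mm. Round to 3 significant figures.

k_A = Gd⁴/(8D³N_a) = (79.9×10³)(1.56⁴)/(8·20.0³·5) = 1.4788 N/mm
Series: 1/k_eq = 1/1.4788 + 1/3.5 = 0.96196; k_eq = 1.0395 N/mm
δ = F/k_eq = 20/1.0395 = 19.239 mm

19.2 mm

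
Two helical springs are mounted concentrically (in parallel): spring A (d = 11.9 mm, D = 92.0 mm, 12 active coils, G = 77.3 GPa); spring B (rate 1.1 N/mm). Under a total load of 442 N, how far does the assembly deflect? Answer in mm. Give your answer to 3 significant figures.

20.2 mm

k_A = Gd⁴/(8D³N_a) = (77.3×10³)(11.9⁴)/(8·92.0³·12) = 20.736 N/mm
Parallel: k_eq = 20.736 + 1.1 = 21.836 N/mm
δ = F/k_eq = 442/21.836 = 20.241 mm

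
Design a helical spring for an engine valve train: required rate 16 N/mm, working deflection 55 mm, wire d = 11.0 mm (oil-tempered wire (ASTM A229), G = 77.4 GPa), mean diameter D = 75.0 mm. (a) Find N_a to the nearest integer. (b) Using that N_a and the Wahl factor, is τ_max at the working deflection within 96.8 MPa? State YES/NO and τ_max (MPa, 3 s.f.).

(a) 21 coils; (b) NO, τ_max = 154 MPa

N_a = Gd⁴/(8D³k) = (77.4×10³)(11.0⁴)/(8·75.0³·16) = 20.99 → N_a = 21
Actual rate k = Gd⁴/(8D³·21) = 15.989 N/mm
Working load F = kδ = 15.989·55 = 879.39 N
C = 75.0/11.0 = 6.8182; K_W = (4C−1)/(4C−4)+0.615/C = 1.2191
τ_max = K_W·8FD/(πd³) = 1.2191·126.18 = 153.83 MPa
τ_max > 96.8 MPa → exceeds allowable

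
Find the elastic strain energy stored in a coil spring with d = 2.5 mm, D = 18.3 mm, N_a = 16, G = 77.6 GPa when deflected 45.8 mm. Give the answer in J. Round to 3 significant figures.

k = Gd⁴/(8D³N_a) = (77.6×10³)(2.5⁴)/(8·18.3³·16) = 3.8642 N/mm
U = ½kδ² = 0.5 × 3.8642 × 45.8² = 4052.8 N·mm = 4.0528 J

4.05 J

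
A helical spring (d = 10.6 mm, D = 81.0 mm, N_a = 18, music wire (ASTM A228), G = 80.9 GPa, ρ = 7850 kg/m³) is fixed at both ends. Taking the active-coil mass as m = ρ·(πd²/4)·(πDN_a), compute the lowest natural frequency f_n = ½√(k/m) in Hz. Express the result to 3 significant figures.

k = Gd⁴/(8D³N_a) = (80.9×10³)(10.6⁴)/(8·81.0³·18) = 13.346 N/mm = 13346 N/m
Wire length L = πDN_a = π·81.0·18 = 4580.4 mm
m = ρ·(πd²/4)·L = 7850 × 88.247×10⁻⁶ m² × 4.5804 m = 3.1731 kg
f_n = ½√(k/m) = 0.5·√(13346/3.1731) = 0.5·√(4206.1) = 32.427 Hz

32.4 Hz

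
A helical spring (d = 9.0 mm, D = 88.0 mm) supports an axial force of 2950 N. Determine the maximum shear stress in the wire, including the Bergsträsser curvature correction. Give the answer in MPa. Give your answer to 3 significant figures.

Spring index C = D/d = 88.0/9.0 = 9.7778
K_B = (4C+2)/(4C−3) = 41.111/36.111 = 1.1385
τ₀ = 8FD/(πd³) = 8·2950·88.0/(π·9.0³) = 2.0768e+06/2290.2 = 906.81 MPa
τ_max = K·τ₀ = 1.1385 × 906.81 = 1032.4 MPa

1030 MPa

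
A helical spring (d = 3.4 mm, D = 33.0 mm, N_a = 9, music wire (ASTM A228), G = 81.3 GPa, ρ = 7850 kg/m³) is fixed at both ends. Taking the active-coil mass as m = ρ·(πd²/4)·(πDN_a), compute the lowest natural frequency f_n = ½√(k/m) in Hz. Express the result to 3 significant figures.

k = Gd⁴/(8D³N_a) = (81.3×10³)(3.4⁴)/(8·33.0³·9) = 4.1989 N/mm = 4198.9 N/m
Wire length L = πDN_a = π·33.0·9 = 933.05 mm
m = ρ·(πd²/4)·L = 7850 × 9.0792×10⁻⁶ m² × 0.93305 m = 0.0665 kg
f_n = ½√(k/m) = 0.5·√(4198.9/0.0665) = 0.5·√(63141) = 125.64 Hz

126 Hz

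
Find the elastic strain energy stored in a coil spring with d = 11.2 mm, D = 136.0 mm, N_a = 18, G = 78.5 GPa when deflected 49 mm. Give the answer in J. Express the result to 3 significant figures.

k = Gd⁴/(8D³N_a) = (78.5×10³)(11.2⁴)/(8·136.0³·18) = 3.4101 N/mm
U = ½kδ² = 0.5 × 3.4101 × 49² = 4093.8 N·mm = 4.0938 J

4.09 J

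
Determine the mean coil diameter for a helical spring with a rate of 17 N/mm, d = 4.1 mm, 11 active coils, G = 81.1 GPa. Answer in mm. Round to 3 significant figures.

D = (Gd⁴/(8N_a·k))^(1/3) = (81.1×10³·4.1⁴/(8·11·17))^(1/3)
  = (15318.8)^(1/3) = 24.8356 mm

24.8 mm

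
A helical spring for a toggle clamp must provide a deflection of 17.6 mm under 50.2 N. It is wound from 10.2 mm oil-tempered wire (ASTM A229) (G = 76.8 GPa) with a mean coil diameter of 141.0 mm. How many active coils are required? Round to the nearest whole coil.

13

Required rate k = F/δ = 50.2/17.6 = 2.8523 N/mm
N_a = Gd⁴/(8D³k) = (76.8×10³ × 10.2⁴)/(8 × 141.0³ × 2.8523)
    = 8.31308e+08 / 6.39644e+07 = 13 → 13 coils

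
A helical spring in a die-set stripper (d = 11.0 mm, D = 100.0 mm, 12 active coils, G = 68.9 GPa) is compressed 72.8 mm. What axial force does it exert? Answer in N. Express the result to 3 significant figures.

765 N

k = Gd⁴/(8D³N_a) = (68.9×10³)(11.0⁴)/(8·100.0³·12) = 10.508 N/mm
F = k·δ = 10.508 × 72.8 = 764.98 N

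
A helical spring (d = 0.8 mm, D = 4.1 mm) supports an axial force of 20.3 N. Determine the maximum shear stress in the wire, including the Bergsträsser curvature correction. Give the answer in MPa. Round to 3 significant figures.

532 MPa

Spring index C = D/d = 4.1/0.8 = 5.1250
K_B = (4C+2)/(4C−3) = 22.500/17.500 = 1.2857
τ₀ = 8FD/(πd³) = 8·20.3·4.1/(π·0.8³) = 665.84/1.6085 = 413.95 MPa
τ_max = K·τ₀ = 1.2857 × 413.95 = 532.22 MPa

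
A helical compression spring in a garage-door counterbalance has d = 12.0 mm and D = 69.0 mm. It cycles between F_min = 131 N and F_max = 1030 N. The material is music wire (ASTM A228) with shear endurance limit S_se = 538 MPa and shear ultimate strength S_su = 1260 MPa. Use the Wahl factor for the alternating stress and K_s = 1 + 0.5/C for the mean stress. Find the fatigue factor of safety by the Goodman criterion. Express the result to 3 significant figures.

C = D/d = 69.0/12.0 = 5.7500; K_W = (4C−1)/(4C−4)+0.615/C = 1.2649; K_s = 1+0.5/C = 1.0870
F_a = (F_max−F_min)/2 = 449.5 N; F_m = (F_max+F_min)/2 = 580.5 N
τ_a = K_W·8F_aD/(πd³) = 1.2649 × 45.706 = 57.812 MPa
τ_m = K_s·8F_mD/(πd³) = 1.0870 × 59.027 = 64.159 MPa
Goodman: 1/n_f = τ_a/S_se + τ_m/S_su = 57.812/538 + 64.159/1260 = 0.10746 + 0.05092 = 0.15838
n_f = 1/0.15838 = 6.314

6.31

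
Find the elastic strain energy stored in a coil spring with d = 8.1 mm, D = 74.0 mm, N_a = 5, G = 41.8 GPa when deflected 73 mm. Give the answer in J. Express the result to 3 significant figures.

k = Gd⁴/(8D³N_a) = (41.8×10³)(8.1⁴)/(8·74.0³·5) = 11.101 N/mm
U = ½kδ² = 0.5 × 11.101 × 73² = 29579 N·mm = 29.579 J

29.6 J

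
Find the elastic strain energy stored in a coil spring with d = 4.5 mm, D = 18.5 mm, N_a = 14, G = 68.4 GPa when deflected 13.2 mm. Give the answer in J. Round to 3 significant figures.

3.45 J

k = Gd⁴/(8D³N_a) = (68.4×10³)(4.5⁴)/(8·18.5³·14) = 39.552 N/mm
U = ½kδ² = 0.5 × 39.552 × 13.2² = 3445.8 N·mm = 3.4458 J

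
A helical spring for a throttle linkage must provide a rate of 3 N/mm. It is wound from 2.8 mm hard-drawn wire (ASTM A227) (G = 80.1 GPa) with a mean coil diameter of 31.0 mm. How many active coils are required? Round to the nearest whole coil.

N_a = Gd⁴/(8D³k) = (80.1×10³ × 2.8⁴)/(8 × 31.0³ × 3)
    = 4.92339e+06 / 714984 = 6.886 → 7 coils

7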